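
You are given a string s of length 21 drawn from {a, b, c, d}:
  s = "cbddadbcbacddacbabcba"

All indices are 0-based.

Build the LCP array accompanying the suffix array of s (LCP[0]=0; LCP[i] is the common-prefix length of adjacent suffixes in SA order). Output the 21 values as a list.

sorted suffixes:
  #0 SA[0]=20  'a'
  #1 SA[1]=16  'abcba'
  #2 SA[2]=13  'acbabcba'
  #3 SA[3]=9  'acddacbabcba'
  #4 SA[4]=4  'adbcbacddacbabcba'
  #5 SA[5]=19  'ba'
  #6 SA[6]=15  'babcba'
  #7 SA[7]=8  'bacddacbabcba'
  #8 SA[8]=17  'bcba'
  #9 SA[9]=6  'bcbacddacbabcba'
  #10 SA[10]=1  'bddadbcbacddacbabcba'
  #11 SA[11]=18  'cba'
  #12 SA[12]=14  'cbabcba'
  #13 SA[13]=7  'cbacddacbabcba'
  #14 SA[14]=0  'cbddadbcbacddacbabcba'
  #15 SA[15]=10  'cddacbabcba'
  #16 SA[16]=12  'dacbabcba'
  #17 SA[17]=3  'dadbcbacddacbabcba'
  #18 SA[18]=5  'dbcbacddacbabcba'
  #19 SA[19]=11  'ddacbabcba'
  #20 SA[20]=2  'ddadbcbacddacbabcba'

SA = [20, 16, 13, 9, 4, 19, 15, 8, 17, 6, 1, 18, 14, 7, 0, 10, 12, 3, 5, 11, 2]
[i] adj suffixes → lcp
  [1] 20/16 → 1 ('a')
  [2] 16/13 → 1 ('a')
  [3] 13/9 → 2 ('ac')
  [4] 9/4 → 1 ('a')
  [5] 4/19 → 0 ('')
  [6] 19/15 → 2 ('ba')
  [7] 15/8 → 2 ('ba')
  [8] 8/17 → 1 ('b')
  [9] 17/6 → 4 ('bcba')
  [10] 6/1 → 1 ('b')
  [11] 1/18 → 0 ('')
  [12] 18/14 → 3 ('cba')
  [13] 14/7 → 3 ('cba')
  [14] 7/0 → 2 ('cb')
  [15] 0/10 → 1 ('c')
  [16] 10/12 → 0 ('')
  [17] 12/3 → 2 ('da')
  [18] 3/5 → 1 ('d')
  [19] 5/11 → 1 ('d')
  [20] 11/2 → 3 ('dda')

[0, 1, 1, 2, 1, 0, 2, 2, 1, 4, 1, 0, 3, 3, 2, 1, 0, 2, 1, 1, 3]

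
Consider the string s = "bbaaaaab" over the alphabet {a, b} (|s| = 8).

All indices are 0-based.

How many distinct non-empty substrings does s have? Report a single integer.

rank→(start, suffix):
  0 → (2, 'aaaaab')
  1 → (3, 'aaaab')
  2 → (4, 'aaab')
  3 → (5, 'aab')
  4 → (6, 'ab')
  5 → (7, 'b')
  6 → (1, 'baaaaab')
  7 → (0, 'bbaaaaab')

SA = [2, 3, 4, 5, 6, 7, 1, 0]
rank  pair      lcp
   1  s[2:],s[3:]  4  'aaaa'
   2  s[3:],s[4:]  3  'aaa'
   3  s[4:],s[5:]  2  'aa'
   4  s[5:],s[6:]  1  'a'
   5  s[6:],s[7:]  0  ''
   6  s[7:],s[1:]  1  'b'
   7  s[1:],s[0:]  1  'b'

n(n+1)/2 = 8·9/2 = 36
Σ LCP = 0 + 4 + 3 + 2 + 1 + 0 + 1 + 1 = 12
distinct = 36 − 12 = 24

24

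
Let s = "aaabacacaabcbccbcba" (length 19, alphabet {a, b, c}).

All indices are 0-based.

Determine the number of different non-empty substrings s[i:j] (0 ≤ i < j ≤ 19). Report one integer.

rank→(start, suffix):
  0 → (18, 'a')
  1 → (0, 'aaabacacaabcbccbcba')
  2 → (1, 'aabacacaabcbccbcba')
  3 → (8, 'aabcbccbcba')
  4 → (2, 'abacacaabcbccbcba')
  5 → (9, 'abcbccbcba')
  6 → (6, 'acaabcbccbcba')
  7 → (4, 'acacaabcbccbcba')
  8 → (17, 'ba')
  9 → (3, 'bacacaabcbccbcba')
  10 → (15, 'bcba')
  11 → (10, 'bcbccbcba')
  12 → (12, 'bccbcba')
  13 → (7, 'caabcbccbcba')
  14 → (5, 'cacaabcbccbcba')
  15 → (16, 'cba')
  16 → (14, 'cbcba')
  17 → (11, 'cbccbcba')
  18 → (13, 'ccbcba')

SA = [18, 0, 1, 8, 2, 9, 6, 4, 17, 3, 15, 10, 12, 7, 5, 16, 14, 11, 13]
rank  pair      lcp
   1  s[18:],s[0:]  1  'a'
   2  s[0:],s[1:]  2  'aa'
   3  s[1:],s[8:]  3  'aab'
   4  s[8:],s[2:]  1  'a'
   5  s[2:],s[9:]  2  'ab'
   6  s[9:],s[6:]  1  'a'
   7  s[6:],s[4:]  3  'aca'
   8  s[4:],s[17:]  0  ''
   9  s[17:],s[3:]  2  'ba'
  10  s[3:],s[15:]  1  'b'
  11  s[15:],s[10:]  3  'bcb'
  12  s[10:],s[12:]  2  'bc'
  13  s[12:],s[7:]  0  ''
  14  s[7:],s[5:]  2  'ca'
  15  s[5:],s[16:]  1  'c'
  16  s[16:],s[14:]  2  'cb'
  17  s[14:],s[11:]  3  'cbc'
  18  s[11:],s[13:]  1  'c'

n(n+1)/2 = 19·20/2 = 190
Σ LCP = 0 + 1 + 2 + 3 + 1 + 2 + 1 + 3 + 0 + 2 + 1 + 3 + 2 + 0 + 2 + 1 + 2 + 3 + 1 = 30
distinct = 190 − 30 = 160

160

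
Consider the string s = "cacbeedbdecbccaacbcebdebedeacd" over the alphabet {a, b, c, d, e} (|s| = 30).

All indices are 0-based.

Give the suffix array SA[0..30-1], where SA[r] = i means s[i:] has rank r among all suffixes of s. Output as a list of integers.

[14, 15, 1, 27, 11, 17, 20, 7, 23, 3, 13, 0, 10, 16, 2, 12, 28, 18, 29, 6, 25, 21, 8, 26, 19, 22, 9, 5, 24, 4]

sorted suffixes:
  #0 SA[0]=14  'aacbcebdebedeacd'
  #1 SA[1]=15  'acbcebdebedeacd'
  #2 SA[2]=1  'acbeedbdecbccaacbcebdebedeacd'
  #3 SA[3]=27  'acd'
  #4 SA[4]=11  'bccaacbcebdebedeacd'
  #5 SA[5]=17  'bcebdebedeacd'
  #6 SA[6]=20  'bdebedeacd'
  #7 SA[7]=7  'bdecbccaacbcebdebedeacd'
  #8 SA[8]=23  'bedeacd'
  #9 SA[9]=3  'beedbdecbccaacbcebdebedeacd'
  #10 SA[10]=13  'caacbcebdebedeacd'
  #11 SA[11]=0  'cacbeedbdecbccaacbcebdebedeacd'
  #12 SA[12]=10  'cbccaacbcebdebedeacd'
  #13 SA[13]=16  'cbcebdebedeacd'
  #14 SA[14]=2  'cbeedbdecbccaacbcebdebedeacd'
  #15 SA[15]=12  'ccaacbcebdebedeacd'
  #16 SA[16]=28  'cd'
  #17 SA[17]=18  'cebdebedeacd'
  #18 SA[18]=29  'd'
  #19 SA[19]=6  'dbdecbccaacbcebdebedeacd'
  #20 SA[20]=25  'deacd'
  #21 SA[21]=21  'debedeacd'
  #22 SA[22]=8  'decbccaacbcebdebedeacd'
  #23 SA[23]=26  'eacd'
  #24 SA[24]=19  'ebdebedeacd'
  #25 SA[25]=22  'ebedeacd'
  #26 SA[26]=9  'ecbccaacbcebdebedeacd'
  #27 SA[27]=5  'edbdecbccaacbcebdebedeacd'
  #28 SA[28]=24  'edeacd'
  #29 SA[29]=4  'eedbdecbccaacbcebdebedeacd'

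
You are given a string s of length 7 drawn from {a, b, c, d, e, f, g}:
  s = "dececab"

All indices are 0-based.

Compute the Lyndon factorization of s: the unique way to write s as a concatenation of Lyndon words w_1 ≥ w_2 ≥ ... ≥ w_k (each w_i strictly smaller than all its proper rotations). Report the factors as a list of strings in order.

emit factor 1: 'de' (i=0, period=2)
emit factor 2: 'ce' (i=2, period=2)
emit factor 3: 'c' (i=4, period=1)
emit factor 4: 'ab' (i=5, period=2)

["de", "ce", "c", "ab"]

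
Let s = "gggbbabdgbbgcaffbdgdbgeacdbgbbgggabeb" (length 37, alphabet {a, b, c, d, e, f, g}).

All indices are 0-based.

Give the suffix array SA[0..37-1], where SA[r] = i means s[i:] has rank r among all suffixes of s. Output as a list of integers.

rank→(start, suffix):
  0 → (5, 'abdgbbgcaffbdgdbgeacdbgbbgggabeb')
  1 → (33, 'abeb')
  2 → (23, 'acdbgbbgggabeb')
  3 → (13, 'affbdgdbgeacdbgbbgggabeb')
  4 → (36, 'b')
  5 → (4, 'babdgbbgcaffbdgdbgeacdbgbbgggabeb')
  6 → (3, 'bbabdgbbgcaffbdgdbgeacdbgbbgggabeb')
  7 → (9, 'bbgcaffbdgdbgeacdbgbbgggabeb')
  8 → (28, 'bbgggabeb')
  9 → (6, 'bdgbbgcaffbdgdbgeacdbgbbgggabeb')
  10 → (16, 'bdgdbgeacdbgbbgggabeb')
  11 → (34, 'beb')
  12 → (26, 'bgbbgggabeb')
  13 → (10, 'bgcaffbdgdbgeacdbgbbgggabeb')
  14 → (20, 'bgeacdbgbbgggabeb')
  15 → (29, 'bgggabeb')
  16 → (12, 'caffbdgdbgeacdbgbbgggabeb')
  17 → (24, 'cdbgbbgggabeb')
  18 → (25, 'dbgbbgggabeb')
  19 → (19, 'dbgeacdbgbbgggabeb')
  20 → (7, 'dgbbgcaffbdgdbgeacdbgbbgggabeb')
  21 → (17, 'dgdbgeacdbgbbgggabeb')
  22 → (22, 'eacdbgbbgggabeb')
  23 → (35, 'eb')
  24 → (15, 'fbdgdbgeacdbgbbgggabeb')
  25 → (14, 'ffbdgdbgeacdbgbbgggabeb')
  26 → (32, 'gabeb')
  27 → (2, 'gbbabdgbbgcaffbdgdbgeacdbgbbgggabeb')
  28 → (8, 'gbbgcaffbdgdbgeacdbgbbgggabeb')
  29 → (27, 'gbbgggabeb')
  30 → (11, 'gcaffbdgdbgeacdbgbbgggabeb')
  31 → (18, 'gdbgeacdbgbbgggabeb')
  32 → (21, 'geacdbgbbgggabeb')
  33 → (31, 'ggabeb')
  34 → (1, 'ggbbabdgbbgcaffbdgdbgeacdbgbbgggabeb')
  35 → (30, 'gggabeb')
  36 → (0, 'gggbbabdgbbgcaffbdgdbgeacdbgbbgggabeb')

[5, 33, 23, 13, 36, 4, 3, 9, 28, 6, 16, 34, 26, 10, 20, 29, 12, 24, 25, 19, 7, 17, 22, 35, 15, 14, 32, 2, 8, 27, 11, 18, 21, 31, 1, 30, 0]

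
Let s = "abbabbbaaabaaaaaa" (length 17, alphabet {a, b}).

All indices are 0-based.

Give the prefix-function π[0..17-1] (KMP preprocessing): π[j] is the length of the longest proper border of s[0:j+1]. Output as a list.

π[0] = 0
j=1 s[j]='b': π[1]=0 (border '')
j=2 s[j]='b': π[2]=0 (border '')
j=3 s[j]='a': π[3]=1 (border 'a')
j=4 s[j]='b': π[4]=2 (border 'ab')
j=5 s[j]='b': π[5]=3 (border 'abb')
j=6 s[j]='b': k: 3→0; π[6]=0 (border '')
j=7 s[j]='a': π[7]=1 (border 'a')
j=8 s[j]='a': k: 1→0; π[8]=1 (border 'a')
j=9 s[j]='a': k: 1→0; π[9]=1 (border 'a')
j=10 s[j]='b': π[10]=2 (border 'ab')
j=11 s[j]='a': k: 2→0; π[11]=1 (border 'a')
j=12 s[j]='a': k: 1→0; π[12]=1 (border 'a')
j=13 s[j]='a': k: 1→0; π[13]=1 (border 'a')
j=14 s[j]='a': k: 1→0; π[14]=1 (border 'a')
j=15 s[j]='a': k: 1→0; π[15]=1 (border 'a')
j=16 s[j]='a': k: 1→0; π[16]=1 (border 'a')

[0, 0, 0, 1, 2, 3, 0, 1, 1, 1, 2, 1, 1, 1, 1, 1, 1]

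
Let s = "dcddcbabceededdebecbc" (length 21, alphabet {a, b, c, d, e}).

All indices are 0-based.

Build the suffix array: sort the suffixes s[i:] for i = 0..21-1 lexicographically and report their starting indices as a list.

[6, 5, 19, 7, 16, 20, 4, 18, 1, 8, 3, 0, 2, 13, 14, 11, 15, 17, 12, 10, 9]

rank | idx | suffix
   0 |   6 | abceededdebecbc
   1 |   5 | babceededdebecbc
   2 |  19 | bc
   3 |   7 | bceededdebecbc
   4 |  16 | becbc
   5 |  20 | c
   6 |   4 | cbabceededdebecbc
   7 |  18 | cbc
   8 |   1 | cddcbabceededdebecbc
   9 |   8 | ceededdebecbc
  10 |   3 | dcbabceededdebecbc
  11 |   0 | dcddcbabceededdebecbc
  12 |   2 | ddcbabceededdebecbc
  13 |  13 | ddebecbc
  14 |  14 | debecbc
  15 |  11 | deddebecbc
  16 |  15 | ebecbc
  17 |  17 | ecbc
  18 |  12 | eddebecbc
  19 |  10 | ededdebecbc
  20 |   9 | eededdebecbc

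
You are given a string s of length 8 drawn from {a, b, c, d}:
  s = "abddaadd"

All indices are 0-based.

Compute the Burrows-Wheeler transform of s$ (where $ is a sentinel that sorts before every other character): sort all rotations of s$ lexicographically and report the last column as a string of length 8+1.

dd$aaddab

rank  rotation   last
    0  $abddaadd  d
    1  aadd$abdd  d
    2  abddaadd$  $
    3  add$abdda  a
    4  bddaadd$a  a
    5  d$abddaad  d
    6  daadd$abd  d
    7  dd$abddaa  a
    8  ddaadd$ab  b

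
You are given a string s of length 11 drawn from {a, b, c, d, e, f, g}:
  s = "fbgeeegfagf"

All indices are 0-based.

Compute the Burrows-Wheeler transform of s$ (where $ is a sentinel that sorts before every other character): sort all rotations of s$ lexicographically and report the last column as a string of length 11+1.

fffgeegg$bae

rank  rotation      last
    0  $fbgeeegfagf  f
    1  agf$fbgeeegf  f
    2  bgeeegfagf$f  f
    3  eeegfagf$fbg  g
    4  eegfagf$fbge  e
    5  egfagf$fbgee  e
    6  f$fbgeeegfag  g
    7  fagf$fbgeeeg  g
    8  fbgeeegfagf$  $
    9  geeegfagf$fb  b
   10  gf$fbgeeegfa  a
   11  gfagf$fbgeee  e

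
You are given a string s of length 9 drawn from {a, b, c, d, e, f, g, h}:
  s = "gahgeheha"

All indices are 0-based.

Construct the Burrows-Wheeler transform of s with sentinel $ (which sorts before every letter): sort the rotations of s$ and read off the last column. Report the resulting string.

ahghg$heea

rank  rotation    last
    0  $gahgeheha  a
    1  a$gahgeheh  h
    2  ahgeheha$g  g
    3  eha$gahgeh  h
    4  eheha$gahg  g
    5  gahgeheha$  $
    6  geheha$gah  h
    7  ha$gahgehe  e
    8  heha$gahge  e
    9  hgeheha$ga  a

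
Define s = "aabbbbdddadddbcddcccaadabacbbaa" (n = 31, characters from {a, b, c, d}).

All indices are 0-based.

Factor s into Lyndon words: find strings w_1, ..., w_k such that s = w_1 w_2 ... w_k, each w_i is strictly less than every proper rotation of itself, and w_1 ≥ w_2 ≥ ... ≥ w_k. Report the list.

["aabbbbdddadddbcddcccaadabacbb", "a", "a"]

emit factor 1: 'aabbbbdddadddbcddcccaadabacbb' (i=0, period=29)
emit factor 2: 'a' (i=29, period=1)
emit factor 3: 'a' (i=30, period=1)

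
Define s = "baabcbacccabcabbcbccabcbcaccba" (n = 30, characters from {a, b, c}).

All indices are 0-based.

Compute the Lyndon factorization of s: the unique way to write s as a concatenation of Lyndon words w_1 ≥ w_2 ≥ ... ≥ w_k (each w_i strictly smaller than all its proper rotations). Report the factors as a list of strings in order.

["b", "aabcbacccabcabbcbccabcbcaccb", "a"]

emit factor 1: 'b' (i=0, period=1)
emit factor 2: 'aabcbacccabcabbcbccabcbcaccb' (i=1, period=28)
emit factor 3: 'a' (i=29, period=1)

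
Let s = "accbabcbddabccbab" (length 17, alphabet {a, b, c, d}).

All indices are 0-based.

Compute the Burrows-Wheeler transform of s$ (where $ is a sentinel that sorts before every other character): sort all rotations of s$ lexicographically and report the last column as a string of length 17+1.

bbbd$accaacccbbadb

rank  rotation            last
    0  $accbabcbddabccbab  b
    1  ab$accbabcbddabccb  b
    2  abcbddabccbab$accb  b
    3  abccbab$accbabcbdd  d
    4  accbabcbddabccbab$  $
    5  b$accbabcbddabccba  a
    6  bab$accbabcbddabcc  c
    7  babcbddabccbab$acc  c
    8  bcbddabccbab$accba  a
    9  bccbab$accbabcbdda  a
   10  bddabccbab$accbabc  c
   11  cbab$accbabcbddabc  c
   12  cbabcbddabccbab$ac  c
   13  cbddabccbab$accbab  b
   14  ccbab$accbabcbddab  b
   15  ccbabcbddabccbab$a  a
   16  dabccbab$accbabcbd  d
   17  ddabccbab$accbabcb  b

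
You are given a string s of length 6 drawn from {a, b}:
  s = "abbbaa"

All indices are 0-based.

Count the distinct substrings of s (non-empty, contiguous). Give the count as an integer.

sorted suffixes:
  #0 SA[0]=5  'a'
  #1 SA[1]=4  'aa'
  #2 SA[2]=0  'abbbaa'
  #3 SA[3]=3  'baa'
  #4 SA[4]=2  'bbaa'
  #5 SA[5]=1  'bbbaa'

SA = [5, 4, 0, 3, 2, 1]
i: (SA[i-1],SA[i]) lcp shared
  1: (5,4) 1 'a'
  2: (4,0) 1 'a'
  3: (0,3) 0 ''
  4: (3,2) 1 'b'
  5: (2,1) 2 'bb'

n(n+1)/2 = 6·7/2 = 21
Σ LCP = 0 + 1 + 1 + 0 + 1 + 2 = 5
distinct = 21 − 5 = 16

16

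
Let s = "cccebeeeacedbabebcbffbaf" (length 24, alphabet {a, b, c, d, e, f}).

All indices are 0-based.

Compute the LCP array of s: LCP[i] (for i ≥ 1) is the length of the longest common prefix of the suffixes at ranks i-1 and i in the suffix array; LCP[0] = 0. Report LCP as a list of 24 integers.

[0, 1, 1, 0, 2, 1, 1, 2, 1, 0, 1, 2, 1, 2, 0, 0, 1, 2, 1, 1, 2, 0, 1, 1]

rank→(start, suffix):
  0 → (13, 'abebcbffbaf')
  1 → (8, 'acedbabebcbffbaf')
  2 → (22, 'af')
  3 → (12, 'babebcbffbaf')
  4 → (21, 'baf')
  5 → (16, 'bcbffbaf')
  6 → (14, 'bebcbffbaf')
  7 → (4, 'beeeacedbabebcbffbaf')
  8 → (18, 'bffbaf')
  9 → (17, 'cbffbaf')
  10 → (0, 'cccebeeeacedbabebcbffbaf')
  11 → (1, 'ccebeeeacedbabebcbffbaf')
  12 → (2, 'cebeeeacedbabebcbffbaf')
  13 → (9, 'cedbabebcbffbaf')
  14 → (11, 'dbabebcbffbaf')
  15 → (7, 'eacedbabebcbffbaf')
  16 → (15, 'ebcbffbaf')
  17 → (3, 'ebeeeacedbabebcbffbaf')
  18 → (10, 'edbabebcbffbaf')
  19 → (6, 'eeacedbabebcbffbaf')
  20 → (5, 'eeeacedbabebcbffbaf')
  21 → (23, 'f')
  22 → (20, 'fbaf')
  23 → (19, 'ffbaf')

SA = [13, 8, 22, 12, 21, 16, 14, 4, 18, 17, 0, 1, 2, 9, 11, 7, 15, 3, 10, 6, 5, 23, 20, 19]
rank  pair      lcp
   1  s[13:],s[8:]  1  'a'
   2  s[8:],s[22:]  1  'a'
   3  s[22:],s[12:]  0  ''
   4  s[12:],s[21:]  2  'ba'
   5  s[21:],s[16:]  1  'b'
   6  s[16:],s[14:]  1  'b'
   7  s[14:],s[4:]  2  'be'
   8  s[4:],s[18:]  1  'b'
   9  s[18:],s[17:]  0  ''
  10  s[17:],s[0:]  1  'c'
  11  s[0:],s[1:]  2  'cc'
  12  s[1:],s[2:]  1  'c'
  13  s[2:],s[9:]  2  'ce'
  14  s[9:],s[11:]  0  ''
  15  s[11:],s[7:]  0  ''
  16  s[7:],s[15:]  1  'e'
  17  s[15:],s[3:]  2  'eb'
  18  s[3:],s[10:]  1  'e'
  19  s[10:],s[6:]  1  'e'
  20  s[6:],s[5:]  2  'ee'
  21  s[5:],s[23:]  0  ''
  22  s[23:],s[20:]  1  'f'
  23  s[20:],s[19:]  1  'f'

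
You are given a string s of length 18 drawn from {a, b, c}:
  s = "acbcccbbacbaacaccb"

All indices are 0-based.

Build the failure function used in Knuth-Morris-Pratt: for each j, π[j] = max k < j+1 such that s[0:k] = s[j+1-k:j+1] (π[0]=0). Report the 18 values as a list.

π[0] = 0
j=1 s[j]='c': π[1]=0 (border '')
j=2 s[j]='b': π[2]=0 (border '')
j=3 s[j]='c': π[3]=0 (border '')
j=4 s[j]='c': π[4]=0 (border '')
j=5 s[j]='c': π[5]=0 (border '')
j=6 s[j]='b': π[6]=0 (border '')
j=7 s[j]='b': π[7]=0 (border '')
j=8 s[j]='a': π[8]=1 (border 'a')
j=9 s[j]='c': π[9]=2 (border 'ac')
j=10 s[j]='b': π[10]=3 (border 'acb')
j=11 s[j]='a': k: 3→0; π[11]=1 (border 'a')
j=12 s[j]='a': k: 1→0; π[12]=1 (border 'a')
j=13 s[j]='c': π[13]=2 (border 'ac')
j=14 s[j]='a': k: 2→0; π[14]=1 (border 'a')
j=15 s[j]='c': π[15]=2 (border 'ac')
j=16 s[j]='c': k: 2→0; π[16]=0 (border '')
j=17 s[j]='b': π[17]=0 (border '')

[0, 0, 0, 0, 0, 0, 0, 0, 1, 2, 3, 1, 1, 2, 1, 2, 0, 0]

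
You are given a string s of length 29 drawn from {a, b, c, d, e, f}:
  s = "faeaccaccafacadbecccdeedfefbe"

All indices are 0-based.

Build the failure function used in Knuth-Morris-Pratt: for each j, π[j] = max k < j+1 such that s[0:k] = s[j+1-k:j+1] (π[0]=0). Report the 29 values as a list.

π[0] = 0
j=1 s[j]='a': π[1]=0 (border '')
j=2 s[j]='e': π[2]=0 (border '')
j=3 s[j]='a': π[3]=0 (border '')
j=4 s[j]='c': π[4]=0 (border '')
j=5 s[j]='c': π[5]=0 (border '')
j=6 s[j]='a': π[6]=0 (border '')
j=7 s[j]='c': π[7]=0 (border '')
j=8 s[j]='c': π[8]=0 (border '')
j=9 s[j]='a': π[9]=0 (border '')
j=10 s[j]='f': π[10]=1 (border 'f')
j=11 s[j]='a': π[11]=2 (border 'fa')
j=12 s[j]='c': k: 2→0; π[12]=0 (border '')
j=13 s[j]='a': π[13]=0 (border '')
j=14 s[j]='d': π[14]=0 (border '')
j=15 s[j]='b': π[15]=0 (border '')
j=16 s[j]='e': π[16]=0 (border '')
j=17 s[j]='c': π[17]=0 (border '')
j=18 s[j]='c': π[18]=0 (border '')
j=19 s[j]='c': π[19]=0 (border '')
j=20 s[j]='d': π[20]=0 (border '')
j=21 s[j]='e': π[21]=0 (border '')
j=22 s[j]='e': π[22]=0 (border '')
j=23 s[j]='d': π[23]=0 (border '')
j=24 s[j]='f': π[24]=1 (border 'f')
j=25 s[j]='e': k: 1→0; π[25]=0 (border '')
j=26 s[j]='f': π[26]=1 (border 'f')
j=27 s[j]='b': k: 1→0; π[27]=0 (border '')
j=28 s[j]='e': π[28]=0 (border '')

[0, 0, 0, 0, 0, 0, 0, 0, 0, 0, 1, 2, 0, 0, 0, 0, 0, 0, 0, 0, 0, 0, 0, 0, 1, 0, 1, 0, 0]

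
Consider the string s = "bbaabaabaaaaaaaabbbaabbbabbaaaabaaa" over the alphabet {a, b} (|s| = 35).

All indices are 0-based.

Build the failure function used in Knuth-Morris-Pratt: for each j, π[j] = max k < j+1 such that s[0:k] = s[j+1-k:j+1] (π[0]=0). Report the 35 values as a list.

[0, 1, 0, 0, 1, 0, 0, 1, 0, 0, 0, 0, 0, 0, 0, 0, 1, 2, 2, 3, 4, 5, 2, 2, 3, 1, 2, 3, 4, 0, 0, 1, 0, 0, 0]

π[0] = 0
j=1 s[j]='b': π[1]=1 (border 'b')
j=2 s[j]='a': k: 1→0; π[2]=0 (border '')
j=3 s[j]='a': π[3]=0 (border '')
j=4 s[j]='b': π[4]=1 (border 'b')
j=5 s[j]='a': k: 1→0; π[5]=0 (border '')
j=6 s[j]='a': π[6]=0 (border '')
j=7 s[j]='b': π[7]=1 (border 'b')
j=8 s[j]='a': k: 1→0; π[8]=0 (border '')
j=9 s[j]='a': π[9]=0 (border '')
j=10 s[j]='a': π[10]=0 (border '')
j=11 s[j]='a': π[11]=0 (border '')
j=12 s[j]='a': π[12]=0 (border '')
j=13 s[j]='a': π[13]=0 (border '')
j=14 s[j]='a': π[14]=0 (border '')
j=15 s[j]='a': π[15]=0 (border '')
j=16 s[j]='b': π[16]=1 (border 'b')
j=17 s[j]='b': π[17]=2 (border 'bb')
j=18 s[j]='b': k: 2→1; π[18]=2 (border 'bb')
j=19 s[j]='a': π[19]=3 (border 'bba')
j=20 s[j]='a': π[20]=4 (border 'bbaa')
j=21 s[j]='b': π[21]=5 (border 'bbaab')
j=22 s[j]='b': k: 5→1; π[22]=2 (border 'bb')
j=23 s[j]='b': k: 2→1; π[23]=2 (border 'bb')
j=24 s[j]='a': π[24]=3 (border 'bba')
j=25 s[j]='b': k: 3→0; π[25]=1 (border 'b')
j=26 s[j]='b': π[26]=2 (border 'bb')
j=27 s[j]='a': π[27]=3 (border 'bba')
j=28 s[j]='a': π[28]=4 (border 'bbaa')
j=29 s[j]='a': k: 4→0; π[29]=0 (border '')
j=30 s[j]='a': π[30]=0 (border '')
j=31 s[j]='b': π[31]=1 (border 'b')
j=32 s[j]='a': k: 1→0; π[32]=0 (border '')
j=33 s[j]='a': π[33]=0 (border '')
j=34 s[j]='a': π[34]=0 (border '')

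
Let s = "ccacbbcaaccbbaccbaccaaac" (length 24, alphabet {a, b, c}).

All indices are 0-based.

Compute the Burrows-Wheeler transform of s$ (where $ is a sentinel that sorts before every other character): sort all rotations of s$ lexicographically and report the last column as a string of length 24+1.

ccacacbbacbccbacbcccaa$aa

rank  rotation                   last
    0  $ccacbbcaaccbbaccbaccaaac  c
    1  aaac$ccacbbcaaccbbaccbacc  c
    2  aac$ccacbbcaaccbbaccbacca  a
    3  aaccbbaccbaccaaac$ccacbbc  c
    4  ac$ccacbbcaaccbbaccbaccaa  a
    5  acbbcaaccbbaccbaccaaac$cc  c
    6  accaaac$ccacbbcaaccbbaccb  b
    7  accbaccaaac$ccacbbcaaccbb  b
    8  accbbaccbaccaaac$ccacbbca  a
    9  baccaaac$ccacbbcaaccbbacc  c
   10  baccbaccaaac$ccacbbcaaccb  b
   11  bbaccbaccaaac$ccacbbcaacc  c
   12  bbcaaccbbaccbaccaaac$ccac  c
   13  bcaaccbbaccbaccaaac$ccacb  b
   14  c$ccacbbcaaccbbaccbaccaaa  a
   15  caaac$ccacbbcaaccbbaccbac  c
   16  caaccbbaccbaccaaac$ccacbb  b
   17  cacbbcaaccbbaccbaccaaac$c  c
   18  cbaccaaac$ccacbbcaaccbbac  c
   19  cbbaccbaccaaac$ccacbbcaac  c
   20  cbbcaaccbbaccbaccaaac$cca  a
   21  ccaaac$ccacbbcaaccbbaccba  a
   22  ccacbbcaaccbbaccbaccaaac$  $
   23  ccbaccaaac$ccacbbcaaccbba  a
   24  ccbbaccbaccaaac$ccacbbcaa  a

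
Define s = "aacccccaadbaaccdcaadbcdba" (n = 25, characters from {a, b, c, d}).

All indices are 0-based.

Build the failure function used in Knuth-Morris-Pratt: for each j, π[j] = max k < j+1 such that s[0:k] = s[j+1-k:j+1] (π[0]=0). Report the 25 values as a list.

[0, 1, 0, 0, 0, 0, 0, 1, 2, 0, 0, 1, 2, 3, 4, 0, 0, 1, 2, 0, 0, 0, 0, 0, 1]

π[0] = 0
j=1 s[j]='a': π[1]=1 (border 'a')
j=2 s[j]='c': k: 1→0; π[2]=0 (border '')
j=3 s[j]='c': π[3]=0 (border '')
j=4 s[j]='c': π[4]=0 (border '')
j=5 s[j]='c': π[5]=0 (border '')
j=6 s[j]='c': π[6]=0 (border '')
j=7 s[j]='a': π[7]=1 (border 'a')
j=8 s[j]='a': π[8]=2 (border 'aa')
j=9 s[j]='d': k: 2→1→0; π[9]=0 (border '')
j=10 s[j]='b': π[10]=0 (border '')
j=11 s[j]='a': π[11]=1 (border 'a')
j=12 s[j]='a': π[12]=2 (border 'aa')
j=13 s[j]='c': π[13]=3 (border 'aac')
j=14 s[j]='c': π[14]=4 (border 'aacc')
j=15 s[j]='d': k: 4→0; π[15]=0 (border '')
j=16 s[j]='c': π[16]=0 (border '')
j=17 s[j]='a': π[17]=1 (border 'a')
j=18 s[j]='a': π[18]=2 (border 'aa')
j=19 s[j]='d': k: 2→1→0; π[19]=0 (border '')
j=20 s[j]='b': π[20]=0 (border '')
j=21 s[j]='c': π[21]=0 (border '')
j=22 s[j]='d': π[22]=0 (border '')
j=23 s[j]='b': π[23]=0 (border '')
j=24 s[j]='a': π[24]=1 (border 'a')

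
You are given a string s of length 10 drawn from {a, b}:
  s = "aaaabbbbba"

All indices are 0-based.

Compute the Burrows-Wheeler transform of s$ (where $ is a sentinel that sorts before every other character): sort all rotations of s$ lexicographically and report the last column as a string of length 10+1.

rank  rotation     last
    0  $aaaabbbbba  a
    1  a$aaaabbbbb  b
    2  aaaabbbbba$  $
    3  aaabbbbba$a  a
    4  aabbbbba$aa  a
    5  abbbbba$aaa  a
    6  ba$aaaabbbb  b
    7  bba$aaaabbb  b
    8  bbba$aaaabb  b
    9  bbbba$aaaab  b
   10  bbbbba$aaaa  a

ab$aaabbbba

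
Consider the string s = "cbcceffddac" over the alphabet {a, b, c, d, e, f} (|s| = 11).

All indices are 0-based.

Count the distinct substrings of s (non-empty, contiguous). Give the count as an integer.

sorted suffixes:
  #0 SA[0]=9  'ac'
  #1 SA[1]=1  'bcceffddac'
  #2 SA[2]=10  'c'
  #3 SA[3]=0  'cbcceffddac'
  #4 SA[4]=2  'cceffddac'
  #5 SA[5]=3  'ceffddac'
  #6 SA[6]=8  'dac'
  #7 SA[7]=7  'ddac'
  #8 SA[8]=4  'effddac'
  #9 SA[9]=6  'fddac'
  #10 SA[10]=5  'ffddac'

SA = [9, 1, 10, 0, 2, 3, 8, 7, 4, 6, 5]
i: (SA[i-1],SA[i]) lcp shared
  1: (9,1) 0 ''
  2: (1,10) 0 ''
  3: (10,0) 1 'c'
  4: (0,2) 1 'c'
  5: (2,3) 1 'c'
  6: (3,8) 0 ''
  7: (8,7) 1 'd'
  8: (7,4) 0 ''
  9: (4,6) 0 ''
  10: (6,5) 1 'f'

n(n+1)/2 = 11·12/2 = 66
Σ LCP = 0 + 0 + 0 + 1 + 1 + 1 + 0 + 1 + 0 + 0 + 1 = 5
distinct = 66 − 5 = 61

61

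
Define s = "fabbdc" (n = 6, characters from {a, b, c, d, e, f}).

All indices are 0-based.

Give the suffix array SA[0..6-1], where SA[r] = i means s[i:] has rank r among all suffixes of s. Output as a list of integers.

sorted suffixes:
  #0 SA[0]=1  'abbdc'
  #1 SA[1]=2  'bbdc'
  #2 SA[2]=3  'bdc'
  #3 SA[3]=5  'c'
  #4 SA[4]=4  'dc'
  #5 SA[5]=0  'fabbdc'

[1, 2, 3, 5, 4, 0]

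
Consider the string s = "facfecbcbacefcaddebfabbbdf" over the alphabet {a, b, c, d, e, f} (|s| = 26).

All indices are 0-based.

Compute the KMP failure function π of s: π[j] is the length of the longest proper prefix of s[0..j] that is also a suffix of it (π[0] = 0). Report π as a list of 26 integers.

π[0] = 0
j=1 s[j]='a': π[1]=0 (border '')
j=2 s[j]='c': π[2]=0 (border '')
j=3 s[j]='f': π[3]=1 (border 'f')
j=4 s[j]='e': k: 1→0; π[4]=0 (border '')
j=5 s[j]='c': π[5]=0 (border '')
j=6 s[j]='b': π[6]=0 (border '')
j=7 s[j]='c': π[7]=0 (border '')
j=8 s[j]='b': π[8]=0 (border '')
j=9 s[j]='a': π[9]=0 (border '')
j=10 s[j]='c': π[10]=0 (border '')
j=11 s[j]='e': π[11]=0 (border '')
j=12 s[j]='f': π[12]=1 (border 'f')
j=13 s[j]='c': k: 1→0; π[13]=0 (border '')
j=14 s[j]='a': π[14]=0 (border '')
j=15 s[j]='d': π[15]=0 (border '')
j=16 s[j]='d': π[16]=0 (border '')
j=17 s[j]='e': π[17]=0 (border '')
j=18 s[j]='b': π[18]=0 (border '')
j=19 s[j]='f': π[19]=1 (border 'f')
j=20 s[j]='a': π[20]=2 (border 'fa')
j=21 s[j]='b': k: 2→0; π[21]=0 (border '')
j=22 s[j]='b': π[22]=0 (border '')
j=23 s[j]='b': π[23]=0 (border '')
j=24 s[j]='d': π[24]=0 (border '')
j=25 s[j]='f': π[25]=1 (border 'f')

[0, 0, 0, 1, 0, 0, 0, 0, 0, 0, 0, 0, 1, 0, 0, 0, 0, 0, 0, 1, 2, 0, 0, 0, 0, 1]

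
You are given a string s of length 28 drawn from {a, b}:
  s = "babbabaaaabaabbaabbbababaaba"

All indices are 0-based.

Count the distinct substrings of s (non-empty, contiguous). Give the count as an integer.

rank | idx | suffix
   0 |  27 | a
   1 |   6 | aaaabaabbaabbbababaaba
   2 |   7 | aaabaabbaabbbababaaba
   3 |  24 | aaba
   4 |   8 | aabaabbaabbbababaaba
   5 |  11 | aabbaabbbababaaba
   6 |  15 | aabbbababaaba
   7 |  25 | aba
   8 |   4 | abaaaabaabbaabbbababaaba
   9 |  22 | abaaba
  10 |   9 | abaabbaabbbababaaba
  11 |  20 | ababaaba
  12 |  12 | abbaabbbababaaba
  13 |   1 | abbabaaaabaabbaabbbababaaba
  14 |  16 | abbbababaaba
  15 |  26 | ba
  16 |   5 | baaaabaabbaabbbababaaba
  17 |  23 | baaba
  18 |  10 | baabbaabbbababaaba
  19 |  14 | baabbbababaaba
  20 |   3 | babaaaabaabbaabbbababaaba
  21 |  21 | babaaba
  22 |  19 | bababaaba
  23 |   0 | babbabaaaabaabbaabbbababaaba
  24 |  13 | bbaabbbababaaba
  25 |   2 | bbabaaaabaabbaabbbababaaba
  26 |  18 | bbababaaba
  27 |  17 | bbbababaaba

SA = [27, 6, 7, 24, 8, 11, 15, 25, 4, 22, 9, 20, 12, 1, 16, 26, 5, 23, 10, 14, 3, 21, 19, 0, 13, 2, 18, 17]
i: (SA[i-1],SA[i]) lcp shared
  1: (27,6) 1 'a'
  2: (6,7) 3 'aaa'
  3: (7,24) 2 'aa'
  4: (24,8) 4 'aaba'
  5: (8,11) 3 'aab'
  6: (11,15) 4 'aabb'
  7: (15,25) 1 'a'
  8: (25,4) 3 'aba'
  9: (4,22) 4 'abaa'
  10: (22,9) 5 'abaab'
  11: (9,20) 3 'aba'
  12: (20,12) 2 'ab'
  13: (12,1) 4 'abba'
  14: (1,16) 3 'abb'
  15: (16,26) 0 ''
  16: (26,5) 2 'ba'
  17: (5,23) 3 'baa'
  18: (23,10) 4 'baab'
  19: (10,14) 5 'baabb'
  20: (14,3) 2 'ba'
  21: (3,21) 5 'babaa'
  22: (21,19) 4 'baba'
  23: (19,0) 3 'bab'
  24: (0,13) 1 'b'
  25: (13,2) 3 'bba'
  26: (2,18) 5 'bbaba'
  27: (18,17) 2 'bb'

n(n+1)/2 = 28·29/2 = 406
Σ LCP = 0 + 1 + 3 + 2 + 4 + 3 + 4 + 1 + 3 + 4 + 5 + 3 + 2 + 4 + 3 + 0 + 2 + 3 + 4 + 5 + 2 + 5 + 4 + 3 + 1 + 3 + 5 + 2 = 81
distinct = 406 − 81 = 325

325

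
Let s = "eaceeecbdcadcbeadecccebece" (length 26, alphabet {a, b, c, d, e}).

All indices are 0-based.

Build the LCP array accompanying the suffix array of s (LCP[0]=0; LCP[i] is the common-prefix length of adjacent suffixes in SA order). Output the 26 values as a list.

[0, 1, 2, 0, 1, 2, 0, 1, 2, 1, 2, 1, 2, 2, 0, 2, 1, 0, 1, 2, 1, 1, 2, 2, 1, 2]

sorted suffixes:
  #0 SA[0]=1  'aceeecbdcadcbeadecccebece'
  #1 SA[1]=10  'adcbeadecccebece'
  #2 SA[2]=15  'adecccebece'
  #3 SA[3]=7  'bdcadcbeadecccebece'
  #4 SA[4]=13  'beadecccebece'
  #5 SA[5]=22  'bece'
  #6 SA[6]=9  'cadcbeadecccebece'
  #7 SA[7]=6  'cbdcadcbeadecccebece'
  #8 SA[8]=12  'cbeadecccebece'
  #9 SA[9]=18  'cccebece'
  #10 SA[10]=19  'ccebece'
  #11 SA[11]=24  'ce'
  #12 SA[12]=20  'cebece'
  #13 SA[13]=2  'ceeecbdcadcbeadecccebece'
  #14 SA[14]=8  'dcadcbeadecccebece'
  #15 SA[15]=11  'dcbeadecccebece'
  #16 SA[16]=16  'decccebece'
  #17 SA[17]=25  'e'
  #18 SA[18]=0  'eaceeecbdcadcbeadecccebece'
  #19 SA[19]=14  'eadecccebece'
  #20 SA[20]=21  'ebece'
  #21 SA[21]=5  'ecbdcadcbeadecccebece'
  #22 SA[22]=17  'ecccebece'
  #23 SA[23]=23  'ece'
  #24 SA[24]=4  'eecbdcadcbeadecccebece'
  #25 SA[25]=3  'eeecbdcadcbeadecccebece'

SA = [1, 10, 15, 7, 13, 22, 9, 6, 12, 18, 19, 24, 20, 2, 8, 11, 16, 25, 0, 14, 21, 5, 17, 23, 4, 3]
i: (SA[i-1],SA[i]) lcp shared
  1: (1,10) 1 'a'
  2: (10,15) 2 'ad'
  3: (15,7) 0 ''
  4: (7,13) 1 'b'
  5: (13,22) 2 'be'
  6: (22,9) 0 ''
  7: (9,6) 1 'c'
  8: (6,12) 2 'cb'
  9: (12,18) 1 'c'
  10: (18,19) 2 'cc'
  11: (19,24) 1 'c'
  12: (24,20) 2 'ce'
  13: (20,2) 2 'ce'
  14: (2,8) 0 ''
  15: (8,11) 2 'dc'
  16: (11,16) 1 'd'
  17: (16,25) 0 ''
  18: (25,0) 1 'e'
  19: (0,14) 2 'ea'
  20: (14,21) 1 'e'
  21: (21,5) 1 'e'
  22: (5,17) 2 'ec'
  23: (17,23) 2 'ec'
  24: (23,4) 1 'e'
  25: (4,3) 2 'ee'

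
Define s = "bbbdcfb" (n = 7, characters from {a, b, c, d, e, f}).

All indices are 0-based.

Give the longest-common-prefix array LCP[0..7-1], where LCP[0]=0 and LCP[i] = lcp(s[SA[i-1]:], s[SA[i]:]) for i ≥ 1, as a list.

rank→(start, suffix):
  0 → (6, 'b')
  1 → (0, 'bbbdcfb')
  2 → (1, 'bbdcfb')
  3 → (2, 'bdcfb')
  4 → (4, 'cfb')
  5 → (3, 'dcfb')
  6 → (5, 'fb')

SA = [6, 0, 1, 2, 4, 3, 5]
[i] adj suffixes → lcp
  [1] 6/0 → 1 ('b')
  [2] 0/1 → 2 ('bb')
  [3] 1/2 → 1 ('b')
  [4] 2/4 → 0 ('')
  [5] 4/3 → 0 ('')
  [6] 3/5 → 0 ('')

[0, 1, 2, 1, 0, 0, 0]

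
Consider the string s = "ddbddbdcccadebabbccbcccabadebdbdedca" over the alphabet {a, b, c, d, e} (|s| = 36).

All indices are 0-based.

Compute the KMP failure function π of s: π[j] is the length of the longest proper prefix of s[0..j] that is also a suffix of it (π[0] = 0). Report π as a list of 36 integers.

[0, 1, 0, 1, 2, 3, 4, 0, 0, 0, 0, 1, 0, 0, 0, 0, 0, 0, 0, 0, 0, 0, 0, 0, 0, 0, 1, 0, 0, 1, 0, 1, 0, 1, 0, 0]

π[0] = 0
j=1 s[j]='d': π[1]=1 (border 'd')
j=2 s[j]='b': k: 1→0; π[2]=0 (border '')
j=3 s[j]='d': π[3]=1 (border 'd')
j=4 s[j]='d': π[4]=2 (border 'dd')
j=5 s[j]='b': π[5]=3 (border 'ddb')
j=6 s[j]='d': π[6]=4 (border 'ddbd')
j=7 s[j]='c': k: 4→1→0; π[7]=0 (border '')
j=8 s[j]='c': π[8]=0 (border '')
j=9 s[j]='c': π[9]=0 (border '')
j=10 s[j]='a': π[10]=0 (border '')
j=11 s[j]='d': π[11]=1 (border 'd')
j=12 s[j]='e': k: 1→0; π[12]=0 (border '')
j=13 s[j]='b': π[13]=0 (border '')
j=14 s[j]='a': π[14]=0 (border '')
j=15 s[j]='b': π[15]=0 (border '')
j=16 s[j]='b': π[16]=0 (border '')
j=17 s[j]='c': π[17]=0 (border '')
j=18 s[j]='c': π[18]=0 (border '')
j=19 s[j]='b': π[19]=0 (border '')
j=20 s[j]='c': π[20]=0 (border '')
j=21 s[j]='c': π[21]=0 (border '')
j=22 s[j]='c': π[22]=0 (border '')
j=23 s[j]='a': π[23]=0 (border '')
j=24 s[j]='b': π[24]=0 (border '')
j=25 s[j]='a': π[25]=0 (border '')
j=26 s[j]='d': π[26]=1 (border 'd')
j=27 s[j]='e': k: 1→0; π[27]=0 (border '')
j=28 s[j]='b': π[28]=0 (border '')
j=29 s[j]='d': π[29]=1 (border 'd')
j=30 s[j]='b': k: 1→0; π[30]=0 (border '')
j=31 s[j]='d': π[31]=1 (border 'd')
j=32 s[j]='e': k: 1→0; π[32]=0 (border '')
j=33 s[j]='d': π[33]=1 (border 'd')
j=34 s[j]='c': k: 1→0; π[34]=0 (border '')
j=35 s[j]='a': π[35]=0 (border '')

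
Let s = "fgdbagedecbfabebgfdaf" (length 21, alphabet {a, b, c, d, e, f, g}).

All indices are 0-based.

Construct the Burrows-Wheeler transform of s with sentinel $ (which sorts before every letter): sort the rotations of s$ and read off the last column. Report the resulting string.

rank  rotation                last
    0  $fgdbagedecbfabebgfdaf  f
    1  abebgfdaf$fgdbagedecbf  f
    2  af$fgdbagedecbfabebgfd  d
    3  agedecbfabebgfdaf$fgdb  b
    4  bagedecbfabebgfdaf$fgd  d
    5  bebgfdaf$fgdbagedecbfa  a
    6  bfabebgfdaf$fgdbagedec  c
    7  bgfdaf$fgdbagedecbfabe  e
    8  cbfabebgfdaf$fgdbagede  e
    9  daf$fgdbagedecbfabebgf  f
   10  dbagedecbfabebgfdaf$fg  g
   11  decbfabebgfdaf$fgdbage  e
   12  ebgfdaf$fgdbagedecbfab  b
   13  ecbfabebgfdaf$fgdbaged  d
   14  edecbfabebgfdaf$fgdbag  g
   15  f$fgdbagedecbfabebgfda  a
   16  fabebgfdaf$fgdbagedecb  b
   17  fdaf$fgdbagedecbfabebg  g
   18  fgdbagedecbfabebgfdaf$  $
   19  gdbagedecbfabebgfdaf$f  f
   20  gedecbfabebgfdaf$fgdba  a
   21  gfdaf$fgdbagedecbfabeb  b

ffdbdaceefgebdgabg$fab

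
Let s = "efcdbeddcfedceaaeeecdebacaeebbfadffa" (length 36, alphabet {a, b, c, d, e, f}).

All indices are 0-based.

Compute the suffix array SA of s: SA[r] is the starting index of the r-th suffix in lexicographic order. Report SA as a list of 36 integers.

[35, 14, 23, 31, 25, 15, 22, 28, 4, 29, 24, 2, 19, 12, 8, 3, 11, 7, 6, 20, 32, 13, 21, 27, 18, 10, 5, 26, 17, 16, 0, 34, 30, 1, 9, 33]

sorted suffixes:
  #0 SA[0]=35  'a'
  #1 SA[1]=14  'aaeeecdebacaeebbfadffa'
  #2 SA[2]=23  'acaeebbfadffa'
  #3 SA[3]=31  'adffa'
  #4 SA[4]=25  'aeebbfadffa'
  #5 SA[5]=15  'aeeecdebacaeebbfadffa'
  #6 SA[6]=22  'bacaeebbfadffa'
  #7 SA[7]=28  'bbfadffa'
  #8 SA[8]=4  'beddcfedceaaeeecdebacaeebbfadffa'
  #9 SA[9]=29  'bfadffa'
  #10 SA[10]=24  'caeebbfadffa'
  #11 SA[11]=2  'cdbeddcfedceaaeeecdebacaeebbfadffa'
  #12 SA[12]=19  'cdebacaeebbfadffa'
  #13 SA[13]=12  'ceaaeeecdebacaeebbfadffa'
  #14 SA[14]=8  'cfedceaaeeecdebacaeebbfadffa'
  #15 SA[15]=3  'dbeddcfedceaaeeecdebacaeebbfadffa'
  #16 SA[16]=11  'dceaaeeecdebacaeebbfadffa'
  #17 SA[17]=7  'dcfedceaaeeecdebacaeebbfadffa'
  #18 SA[18]=6  'ddcfedceaaeeecdebacaeebbfadffa'
  #19 SA[19]=20  'debacaeebbfadffa'
  #20 SA[20]=32  'dffa'
  #21 SA[21]=13  'eaaeeecdebacaeebbfadffa'
  #22 SA[22]=21  'ebacaeebbfadffa'
  #23 SA[23]=27  'ebbfadffa'
  #24 SA[24]=18  'ecdebacaeebbfadffa'
  #25 SA[25]=10  'edceaaeeecdebacaeebbfadffa'
  #26 SA[26]=5  'eddcfedceaaeeecdebacaeebbfadffa'
  #27 SA[27]=26  'eebbfadffa'
  #28 SA[28]=17  'eecdebacaeebbfadffa'
  #29 SA[29]=16  'eeecdebacaeebbfadffa'
  #30 SA[30]=0  'efcdbeddcfedceaaeeecdebacaeebbfadffa'
  #31 SA[31]=34  'fa'
  #32 SA[32]=30  'fadffa'
  #33 SA[33]=1  'fcdbeddcfedceaaeeecdebacaeebbfadffa'
  #34 SA[34]=9  'fedceaaeeecdebacaeebbfadffa'
  #35 SA[35]=33  'ffa'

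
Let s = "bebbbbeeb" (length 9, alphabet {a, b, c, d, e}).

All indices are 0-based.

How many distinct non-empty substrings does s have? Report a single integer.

sorted suffixes:
  #0 SA[0]=8  'b'
  #1 SA[1]=2  'bbbbeeb'
  #2 SA[2]=3  'bbbeeb'
  #3 SA[3]=4  'bbeeb'
  #4 SA[4]=0  'bebbbbeeb'
  #5 SA[5]=5  'beeb'
  #6 SA[6]=7  'eb'
  #7 SA[7]=1  'ebbbbeeb'
  #8 SA[8]=6  'eeb'

SA = [8, 2, 3, 4, 0, 5, 7, 1, 6]
[i] adj suffixes → lcp
  [1] 8/2 → 1 ('b')
  [2] 2/3 → 3 ('bbb')
  [3] 3/4 → 2 ('bb')
  [4] 4/0 → 1 ('b')
  [5] 0/5 → 2 ('be')
  [6] 5/7 → 0 ('')
  [7] 7/1 → 2 ('eb')
  [8] 1/6 → 1 ('e')

n(n+1)/2 = 9·10/2 = 45
Σ LCP = 0 + 1 + 3 + 2 + 1 + 2 + 0 + 2 + 1 = 12
distinct = 45 − 12 = 33

33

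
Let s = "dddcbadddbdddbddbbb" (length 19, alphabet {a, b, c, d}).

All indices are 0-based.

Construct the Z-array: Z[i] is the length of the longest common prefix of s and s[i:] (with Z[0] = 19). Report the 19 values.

[19, 2, 1, 0, 0, 0, 3, 2, 1, 0, 3, 2, 1, 0, 2, 1, 0, 0, 0]

Z[0]=19
i=1: outside box; Z[1]=2 extend→box=[1,3)
i=2: min(r-i=1, Z[1]=2)=1; Z[2]=1
i=3: outside box; Z[3]=0
i=4: outside box; Z[4]=0
i=5: outside box; Z[5]=0
i=6: outside box; Z[6]=3 extend→box=[6,9)
i=7: min(r-i=2, Z[1]=2)=2; Z[7]=2
i=8: min(r-i=1, Z[2]=1)=1; Z[8]=1
i=9: outside box; Z[9]=0
i=10: outside box; Z[10]=3 extend→box=[10,13)
i=11: min(r-i=2, Z[1]=2)=2; Z[11]=2
i=12: min(r-i=1, Z[2]=1)=1; Z[12]=1
i=13: outside box; Z[13]=0
i=14: outside box; Z[14]=2 extend→box=[14,16)
i=15: min(r-i=1, Z[1]=2)=1; Z[15]=1
i=16: outside box; Z[16]=0
i=17: outside box; Z[17]=0
i=18: outside box; Z[18]=0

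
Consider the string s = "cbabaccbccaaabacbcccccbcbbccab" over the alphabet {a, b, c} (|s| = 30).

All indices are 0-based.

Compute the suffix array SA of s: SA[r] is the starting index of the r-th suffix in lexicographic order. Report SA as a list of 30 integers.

rank | idx | suffix
   0 |  10 | aaabacbcccccbcbbccab
   1 |  11 | aabacbcccccbcbbccab
   2 |  28 | ab
   3 |  12 | abacbcccccbcbbccab
   4 |   2 | abaccbccaaabacbcccccbcbbccab
   5 |  14 | acbcccccbcbbccab
   6 |   4 | accbccaaabacbcccccbcbbccab
   7 |  29 | b
   8 |   1 | babaccbccaaabacbcccccbcbbccab
   9 |  13 | bacbcccccbcbbccab
  10 |   3 | baccbccaaabacbcccccbcbbccab
  11 |  24 | bbccab
  12 |  22 | bcbbccab
  13 |   7 | bccaaabacbcccccbcbbccab
  14 |  25 | bccab
  15 |  16 | bcccccbcbbccab
  16 |   9 | caaabacbcccccbcbbccab
  17 |  27 | cab
  18 |   0 | cbabaccbccaaabacbcccccbcbbccab
  19 |  23 | cbbccab
  20 |  21 | cbcbbccab
  21 |   6 | cbccaaabacbcccccbcbbccab
  22 |  15 | cbcccccbcbbccab
  23 |   8 | ccaaabacbcccccbcbbccab
  24 |  26 | ccab
  25 |  20 | ccbcbbccab
  26 |   5 | ccbccaaabacbcccccbcbbccab
  27 |  19 | cccbcbbccab
  28 |  18 | ccccbcbbccab
  29 |  17 | cccccbcbbccab

[10, 11, 28, 12, 2, 14, 4, 29, 1, 13, 3, 24, 22, 7, 25, 16, 9, 27, 0, 23, 21, 6, 15, 8, 26, 20, 5, 19, 18, 17]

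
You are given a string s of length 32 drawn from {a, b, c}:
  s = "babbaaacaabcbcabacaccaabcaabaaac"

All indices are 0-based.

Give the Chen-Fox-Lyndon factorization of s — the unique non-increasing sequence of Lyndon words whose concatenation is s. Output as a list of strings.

emit factor 1: 'b' (i=0, period=1)
emit factor 2: 'abb' (i=1, period=3)
emit factor 3: 'aaacaabcbcabacaccaabcaab' (i=4, period=24)
emit factor 4: 'aaac' (i=28, period=4)

["b", "abb", "aaacaabcbcabacaccaabcaab", "aaac"]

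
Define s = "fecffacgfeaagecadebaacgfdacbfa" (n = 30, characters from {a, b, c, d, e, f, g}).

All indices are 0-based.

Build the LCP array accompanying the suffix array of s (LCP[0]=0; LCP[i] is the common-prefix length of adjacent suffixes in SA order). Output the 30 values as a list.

sorted suffixes:
  #0 SA[0]=29  'a'
  #1 SA[1]=19  'aacgfdacbfa'
  #2 SA[2]=10  'aagecadebaacgfdacbfa'
  #3 SA[3]=25  'acbfa'
  #4 SA[4]=20  'acgfdacbfa'
  #5 SA[5]=5  'acgfeaagecadebaacgfdacbfa'
  #6 SA[6]=15  'adebaacgfdacbfa'
  #7 SA[7]=11  'agecadebaacgfdacbfa'
  #8 SA[8]=18  'baacgfdacbfa'
  #9 SA[9]=27  'bfa'
  #10 SA[10]=14  'cadebaacgfdacbfa'
  #11 SA[11]=26  'cbfa'
  #12 SA[12]=2  'cffacgfeaagecadebaacgfdacbfa'
  #13 SA[13]=21  'cgfdacbfa'
  #14 SA[14]=6  'cgfeaagecadebaacgfdacbfa'
  #15 SA[15]=24  'dacbfa'
  #16 SA[16]=16  'debaacgfdacbfa'
  #17 SA[17]=9  'eaagecadebaacgfdacbfa'
  #18 SA[18]=17  'ebaacgfdacbfa'
  #19 SA[19]=13  'ecadebaacgfdacbfa'
  #20 SA[20]=1  'ecffacgfeaagecadebaacgfdacbfa'
  #21 SA[21]=28  'fa'
  #22 SA[22]=4  'facgfeaagecadebaacgfdacbfa'
  #23 SA[23]=23  'fdacbfa'
  #24 SA[24]=8  'feaagecadebaacgfdacbfa'
  #25 SA[25]=0  'fecffacgfeaagecadebaacgfdacbfa'
  #26 SA[26]=3  'ffacgfeaagecadebaacgfdacbfa'
  #27 SA[27]=12  'gecadebaacgfdacbfa'
  #28 SA[28]=22  'gfdacbfa'
  #29 SA[29]=7  'gfeaagecadebaacgfdacbfa'

SA = [29, 19, 10, 25, 20, 5, 15, 11, 18, 27, 14, 26, 2, 21, 6, 24, 16, 9, 17, 13, 1, 28, 4, 23, 8, 0, 3, 12, 22, 7]
i: (SA[i-1],SA[i]) lcp shared
  1: (29,19) 1 'a'
  2: (19,10) 2 'aa'
  3: (10,25) 1 'a'
  4: (25,20) 2 'ac'
  5: (20,5) 4 'acgf'
  6: (5,15) 1 'a'
  7: (15,11) 1 'a'
  8: (11,18) 0 ''
  9: (18,27) 1 'b'
  10: (27,14) 0 ''
  11: (14,26) 1 'c'
  12: (26,2) 1 'c'
  13: (2,21) 1 'c'
  14: (21,6) 3 'cgf'
  15: (6,24) 0 ''
  16: (24,16) 1 'd'
  17: (16,9) 0 ''
  18: (9,17) 1 'e'
  19: (17,13) 1 'e'
  20: (13,1) 2 'ec'
  21: (1,28) 0 ''
  22: (28,4) 2 'fa'
  23: (4,23) 1 'f'
  24: (23,8) 1 'f'
  25: (8,0) 2 'fe'
  26: (0,3) 1 'f'
  27: (3,12) 0 ''
  28: (12,22) 1 'g'
  29: (22,7) 2 'gf'

[0, 1, 2, 1, 2, 4, 1, 1, 0, 1, 0, 1, 1, 1, 3, 0, 1, 0, 1, 1, 2, 0, 2, 1, 1, 2, 1, 0, 1, 2]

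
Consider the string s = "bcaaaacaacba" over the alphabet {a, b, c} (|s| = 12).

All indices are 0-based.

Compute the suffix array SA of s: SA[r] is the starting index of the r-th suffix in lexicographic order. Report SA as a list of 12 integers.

sorted suffixes:
  #0 SA[0]=11  'a'
  #1 SA[1]=2  'aaaacaacba'
  #2 SA[2]=3  'aaacaacba'
  #3 SA[3]=4  'aacaacba'
  #4 SA[4]=7  'aacba'
  #5 SA[5]=5  'acaacba'
  #6 SA[6]=8  'acba'
  #7 SA[7]=10  'ba'
  #8 SA[8]=0  'bcaaaacaacba'
  #9 SA[9]=1  'caaaacaacba'
  #10 SA[10]=6  'caacba'
  #11 SA[11]=9  'cba'

[11, 2, 3, 4, 7, 5, 8, 10, 0, 1, 6, 9]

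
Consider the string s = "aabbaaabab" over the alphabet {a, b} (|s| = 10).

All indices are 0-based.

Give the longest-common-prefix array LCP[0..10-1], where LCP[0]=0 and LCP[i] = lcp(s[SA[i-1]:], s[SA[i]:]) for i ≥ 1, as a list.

rank→(start, suffix):
  0 → (4, 'aaabab')
  1 → (5, 'aabab')
  2 → (0, 'aabbaaabab')
  3 → (8, 'ab')
  4 → (6, 'abab')
  5 → (1, 'abbaaabab')
  6 → (9, 'b')
  7 → (3, 'baaabab')
  8 → (7, 'bab')
  9 → (2, 'bbaaabab')

SA = [4, 5, 0, 8, 6, 1, 9, 3, 7, 2]
i: (SA[i-1],SA[i]) lcp shared
  1: (4,5) 2 'aa'
  2: (5,0) 3 'aab'
  3: (0,8) 1 'a'
  4: (8,6) 2 'ab'
  5: (6,1) 2 'ab'
  6: (1,9) 0 ''
  7: (9,3) 1 'b'
  8: (3,7) 2 'ba'
  9: (7,2) 1 'b'

[0, 2, 3, 1, 2, 2, 0, 1, 2, 1]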